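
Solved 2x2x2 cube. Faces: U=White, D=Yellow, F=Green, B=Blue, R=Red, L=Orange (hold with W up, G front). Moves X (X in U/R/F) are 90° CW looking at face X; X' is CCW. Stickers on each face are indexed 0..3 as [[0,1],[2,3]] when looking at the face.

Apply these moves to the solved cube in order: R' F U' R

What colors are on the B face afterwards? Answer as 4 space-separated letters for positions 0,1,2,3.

After move 1 (R'): R=RRRR U=WBWB F=GWGW D=YGYG B=YBYB
After move 2 (F): F=GGWW U=WBOO R=WRBR D=RRYG L=OYOG
After move 3 (U'): U=BOWO F=OYWW R=GGBR B=WRYB L=YBOG
After move 4 (R): R=BGRG U=BYWW F=ORWG D=RYYW B=OROB
Query: B face = OROB

Answer: O R O B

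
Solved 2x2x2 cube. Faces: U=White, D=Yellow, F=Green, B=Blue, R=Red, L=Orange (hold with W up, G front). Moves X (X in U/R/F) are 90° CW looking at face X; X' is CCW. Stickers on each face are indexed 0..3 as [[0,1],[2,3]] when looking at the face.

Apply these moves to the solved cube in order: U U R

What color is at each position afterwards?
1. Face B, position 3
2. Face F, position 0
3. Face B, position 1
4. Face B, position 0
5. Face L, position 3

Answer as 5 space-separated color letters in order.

Answer: B B G W O

Derivation:
After move 1 (U): U=WWWW F=RRGG R=BBRR B=OOBB L=GGOO
After move 2 (U): U=WWWW F=BBGG R=OORR B=GGBB L=RROO
After move 3 (R): R=RORO U=WBWG F=BYGY D=YBYG B=WGWB
Query 1: B[3] = B
Query 2: F[0] = B
Query 3: B[1] = G
Query 4: B[0] = W
Query 5: L[3] = O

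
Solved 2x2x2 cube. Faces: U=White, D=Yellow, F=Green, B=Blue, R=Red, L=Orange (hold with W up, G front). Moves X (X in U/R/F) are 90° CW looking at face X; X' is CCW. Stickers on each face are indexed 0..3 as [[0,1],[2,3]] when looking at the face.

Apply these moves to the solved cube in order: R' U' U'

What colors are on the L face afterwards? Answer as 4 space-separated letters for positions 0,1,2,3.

Answer: R R O O

Derivation:
After move 1 (R'): R=RRRR U=WBWB F=GWGW D=YGYG B=YBYB
After move 2 (U'): U=BBWW F=OOGW R=GWRR B=RRYB L=YBOO
After move 3 (U'): U=BWBW F=YBGW R=OORR B=GWYB L=RROO
Query: L face = RROO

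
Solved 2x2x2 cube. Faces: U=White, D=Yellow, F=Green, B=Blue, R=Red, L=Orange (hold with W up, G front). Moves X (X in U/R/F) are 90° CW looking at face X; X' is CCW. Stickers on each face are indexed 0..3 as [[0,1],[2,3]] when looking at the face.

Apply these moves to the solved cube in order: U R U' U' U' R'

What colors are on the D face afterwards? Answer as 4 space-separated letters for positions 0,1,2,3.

After move 1 (U): U=WWWW F=RRGG R=BBRR B=OOBB L=GGOO
After move 2 (R): R=RBRB U=WRWG F=RYGY D=YBYO B=WOWB
After move 3 (U'): U=RGWW F=GGGY R=RYRB B=RBWB L=WOOO
After move 4 (U'): U=GWRW F=WOGY R=GGRB B=RYWB L=RBOO
After move 5 (U'): U=WWGR F=RBGY R=WORB B=GGWB L=RYOO
After move 6 (R'): R=OBWR U=WWGG F=RWGR D=YBYY B=OGBB
Query: D face = YBYY

Answer: Y B Y Y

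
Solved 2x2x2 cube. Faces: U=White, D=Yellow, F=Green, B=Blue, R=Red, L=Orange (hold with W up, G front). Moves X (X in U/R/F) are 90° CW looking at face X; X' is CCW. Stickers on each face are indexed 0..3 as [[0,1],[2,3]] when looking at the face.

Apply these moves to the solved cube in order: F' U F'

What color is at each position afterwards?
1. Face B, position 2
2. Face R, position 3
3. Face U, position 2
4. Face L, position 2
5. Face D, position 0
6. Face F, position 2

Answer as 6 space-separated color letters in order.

After move 1 (F'): F=GGGG U=WWRR R=YRYR D=OOYY L=OWOW
After move 2 (U): U=RWRW F=YRGG R=BBYR B=OWBB L=GGOW
After move 3 (F'): F=RGYG U=RWBY R=OBOR D=GWYY L=GWOR
Query 1: B[2] = B
Query 2: R[3] = R
Query 3: U[2] = B
Query 4: L[2] = O
Query 5: D[0] = G
Query 6: F[2] = Y

Answer: B R B O G Y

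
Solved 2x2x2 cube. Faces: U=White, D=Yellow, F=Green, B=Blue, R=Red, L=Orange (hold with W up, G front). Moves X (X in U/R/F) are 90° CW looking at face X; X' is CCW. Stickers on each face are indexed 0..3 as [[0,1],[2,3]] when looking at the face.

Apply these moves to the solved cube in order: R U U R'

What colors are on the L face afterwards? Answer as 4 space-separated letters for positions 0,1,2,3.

After move 1 (R): R=RRRR U=WGWG F=GYGY D=YBYB B=WBWB
After move 2 (U): U=WWGG F=RRGY R=WBRR B=OOWB L=GYOO
After move 3 (U): U=GWGW F=WBGY R=OORR B=GYWB L=RROO
After move 4 (R'): R=OROR U=GWGG F=WWGW D=YBYY B=BYBB
Query: L face = RROO

Answer: R R O O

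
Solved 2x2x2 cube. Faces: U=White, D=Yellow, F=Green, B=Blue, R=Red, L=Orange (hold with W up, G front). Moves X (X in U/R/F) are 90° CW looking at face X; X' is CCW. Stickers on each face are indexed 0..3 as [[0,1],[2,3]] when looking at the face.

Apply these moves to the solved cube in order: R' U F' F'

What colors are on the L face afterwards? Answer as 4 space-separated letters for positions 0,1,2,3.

Answer: G R O Y

Derivation:
After move 1 (R'): R=RRRR U=WBWB F=GWGW D=YGYG B=YBYB
After move 2 (U): U=WWBB F=RRGW R=YBRR B=OOYB L=GWOO
After move 3 (F'): F=RWRG U=WWYR R=GBYR D=WOYG L=GBOB
After move 4 (F'): F=WGRR U=WWGY R=OBWR D=BBYG L=GROY
Query: L face = GROY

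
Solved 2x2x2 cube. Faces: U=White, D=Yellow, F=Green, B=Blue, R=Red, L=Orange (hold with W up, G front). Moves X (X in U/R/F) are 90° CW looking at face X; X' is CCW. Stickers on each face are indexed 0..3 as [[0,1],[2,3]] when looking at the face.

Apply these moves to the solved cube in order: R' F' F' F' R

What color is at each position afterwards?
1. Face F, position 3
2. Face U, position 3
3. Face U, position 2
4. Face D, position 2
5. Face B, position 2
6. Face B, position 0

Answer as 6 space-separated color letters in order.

After move 1 (R'): R=RRRR U=WBWB F=GWGW D=YGYG B=YBYB
After move 2 (F'): F=WWGG U=WBRR R=GRYR D=OOYG L=OBOW
After move 3 (F'): F=WGWG U=WBGY R=OROR D=BWYG L=OROR
After move 4 (F'): F=GGWW U=WBOO R=WRBR D=RRYG L=OYOG
After move 5 (R): R=BWRR U=WGOW F=GRWG D=RYYY B=OBBB
Query 1: F[3] = G
Query 2: U[3] = W
Query 3: U[2] = O
Query 4: D[2] = Y
Query 5: B[2] = B
Query 6: B[0] = O

Answer: G W O Y B O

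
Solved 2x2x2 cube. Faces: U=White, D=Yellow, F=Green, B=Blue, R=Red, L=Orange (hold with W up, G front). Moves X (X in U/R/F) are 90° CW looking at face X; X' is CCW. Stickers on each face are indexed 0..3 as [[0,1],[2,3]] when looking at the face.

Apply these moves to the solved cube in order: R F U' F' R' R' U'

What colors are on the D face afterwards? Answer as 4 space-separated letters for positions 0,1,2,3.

After move 1 (R): R=RRRR U=WGWG F=GYGY D=YBYB B=WBWB
After move 2 (F): F=GGYY U=WGOO R=WRGR D=RRYB L=OYOB
After move 3 (U'): U=GOWO F=OYYY R=GGGR B=WRWB L=WBOB
After move 4 (F'): F=YYOY U=GOGG R=RGRR D=BBYB L=WOOW
After move 5 (R'): R=GRRR U=GWGW F=YOOG D=BYYY B=BRBB
After move 6 (R'): R=RRGR U=GBGB F=YWOW D=BOYG B=YRYB
After move 7 (U'): U=BBGG F=WOOW R=YWGR B=RRYB L=YROW
Query: D face = BOYG

Answer: B O Y G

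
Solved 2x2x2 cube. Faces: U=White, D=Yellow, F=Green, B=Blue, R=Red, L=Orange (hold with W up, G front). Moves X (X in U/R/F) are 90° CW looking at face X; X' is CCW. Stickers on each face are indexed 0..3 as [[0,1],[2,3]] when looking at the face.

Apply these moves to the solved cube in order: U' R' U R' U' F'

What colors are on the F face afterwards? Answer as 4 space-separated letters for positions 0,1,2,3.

Answer: W B O G

Derivation:
After move 1 (U'): U=WWWW F=OOGG R=GGRR B=RRBB L=BBOO
After move 2 (R'): R=GRGR U=WBWR F=OWGW D=YOYG B=YRYB
After move 3 (U): U=WWRB F=GRGW R=YRGR B=BBYB L=OWOO
After move 4 (R'): R=RRYG U=WYRB F=GWGB D=YRYW B=GBOB
After move 5 (U'): U=YBWR F=OWGB R=GWYG B=RROB L=GBOO
After move 6 (F'): F=WBOG U=YBGY R=RWYG D=BOYW L=GROW
Query: F face = WBOG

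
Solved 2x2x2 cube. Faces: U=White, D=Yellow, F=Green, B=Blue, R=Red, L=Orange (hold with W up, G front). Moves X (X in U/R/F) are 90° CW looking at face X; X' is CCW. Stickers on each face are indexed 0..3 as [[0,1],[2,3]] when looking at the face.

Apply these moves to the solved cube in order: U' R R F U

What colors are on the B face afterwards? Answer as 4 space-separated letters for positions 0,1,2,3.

After move 1 (U'): U=WWWW F=OOGG R=GGRR B=RRBB L=BBOO
After move 2 (R): R=RGRG U=WOWG F=OYGY D=YBYR B=WRWB
After move 3 (R): R=RRGG U=WYWY F=OBGR D=YWYW B=GROB
After move 4 (F): F=GORB U=WYOB R=WRYG D=GRYW L=BYOW
After move 5 (U): U=OWBY F=WRRB R=GRYG B=BYOB L=GOOW
Query: B face = BYOB

Answer: B Y O B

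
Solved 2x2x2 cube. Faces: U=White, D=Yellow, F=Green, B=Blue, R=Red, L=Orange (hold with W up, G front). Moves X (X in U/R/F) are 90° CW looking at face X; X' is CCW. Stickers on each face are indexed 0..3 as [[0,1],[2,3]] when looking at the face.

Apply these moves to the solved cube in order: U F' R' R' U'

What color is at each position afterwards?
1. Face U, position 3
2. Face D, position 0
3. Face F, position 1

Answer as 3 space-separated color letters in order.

Answer: B G W

Derivation:
After move 1 (U): U=WWWW F=RRGG R=BBRR B=OOBB L=GGOO
After move 2 (F'): F=RGRG U=WWBR R=YBYR D=GOYY L=GWOW
After move 3 (R'): R=BRYY U=WBBO F=RWRR D=GGYG B=YOOB
After move 4 (R'): R=RYBY U=WOBY F=RBRO D=GWYR B=GOGB
After move 5 (U'): U=OYWB F=GWRO R=RBBY B=RYGB L=GOOW
Query 1: U[3] = B
Query 2: D[0] = G
Query 3: F[1] = W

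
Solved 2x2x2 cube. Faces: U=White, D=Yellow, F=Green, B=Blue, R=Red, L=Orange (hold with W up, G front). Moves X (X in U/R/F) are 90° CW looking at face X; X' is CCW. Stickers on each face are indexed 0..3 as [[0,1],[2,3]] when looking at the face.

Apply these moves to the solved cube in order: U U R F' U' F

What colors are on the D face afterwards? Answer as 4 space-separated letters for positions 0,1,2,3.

Answer: Y Y Y G

Derivation:
After move 1 (U): U=WWWW F=RRGG R=BBRR B=OOBB L=GGOO
After move 2 (U): U=WWWW F=BBGG R=OORR B=GGBB L=RROO
After move 3 (R): R=RORO U=WBWG F=BYGY D=YBYG B=WGWB
After move 4 (F'): F=YYBG U=WBRR R=BOYO D=ROYG L=RGOW
After move 5 (U'): U=BRWR F=RGBG R=YYYO B=BOWB L=WGOW
After move 6 (F): F=BRGG U=BRWG R=WYRO D=YYYG L=WROO
Query: D face = YYYG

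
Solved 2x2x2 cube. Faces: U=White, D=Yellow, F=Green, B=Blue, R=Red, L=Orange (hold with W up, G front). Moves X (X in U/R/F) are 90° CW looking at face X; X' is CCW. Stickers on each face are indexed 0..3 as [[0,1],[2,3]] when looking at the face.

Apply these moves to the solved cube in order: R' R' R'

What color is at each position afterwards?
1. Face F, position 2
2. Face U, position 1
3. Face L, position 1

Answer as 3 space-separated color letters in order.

After move 1 (R'): R=RRRR U=WBWB F=GWGW D=YGYG B=YBYB
After move 2 (R'): R=RRRR U=WYWY F=GBGB D=YWYW B=GBGB
After move 3 (R'): R=RRRR U=WGWG F=GYGY D=YBYB B=WBWB
Query 1: F[2] = G
Query 2: U[1] = G
Query 3: L[1] = O

Answer: G G O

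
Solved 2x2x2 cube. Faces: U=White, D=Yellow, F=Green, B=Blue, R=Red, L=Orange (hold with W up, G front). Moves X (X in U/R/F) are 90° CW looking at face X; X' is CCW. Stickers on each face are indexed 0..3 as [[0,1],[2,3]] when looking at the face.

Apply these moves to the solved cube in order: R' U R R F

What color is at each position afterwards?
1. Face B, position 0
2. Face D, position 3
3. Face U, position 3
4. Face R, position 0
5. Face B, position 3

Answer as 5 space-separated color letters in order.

Answer: W B W B B

Derivation:
After move 1 (R'): R=RRRR U=WBWB F=GWGW D=YGYG B=YBYB
After move 2 (U): U=WWBB F=RRGW R=YBRR B=OOYB L=GWOO
After move 3 (R): R=RYRB U=WRBW F=RGGG D=YYYO B=BOWB
After move 4 (R): R=RRBY U=WGBG F=RYGO D=YWYB B=WORB
After move 5 (F): F=GROY U=WGOW R=BRGY D=BRYB L=GYOW
Query 1: B[0] = W
Query 2: D[3] = B
Query 3: U[3] = W
Query 4: R[0] = B
Query 5: B[3] = B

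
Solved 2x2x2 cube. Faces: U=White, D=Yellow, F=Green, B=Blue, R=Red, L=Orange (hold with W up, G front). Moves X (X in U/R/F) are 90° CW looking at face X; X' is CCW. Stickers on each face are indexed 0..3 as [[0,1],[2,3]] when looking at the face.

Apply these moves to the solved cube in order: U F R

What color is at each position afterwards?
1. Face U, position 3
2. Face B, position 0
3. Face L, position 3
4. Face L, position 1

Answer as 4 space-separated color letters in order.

After move 1 (U): U=WWWW F=RRGG R=BBRR B=OOBB L=GGOO
After move 2 (F): F=GRGR U=WWOG R=WBWR D=RBYY L=GYOY
After move 3 (R): R=WWRB U=WROR F=GBGY D=RBYO B=GOWB
Query 1: U[3] = R
Query 2: B[0] = G
Query 3: L[3] = Y
Query 4: L[1] = Y

Answer: R G Y Y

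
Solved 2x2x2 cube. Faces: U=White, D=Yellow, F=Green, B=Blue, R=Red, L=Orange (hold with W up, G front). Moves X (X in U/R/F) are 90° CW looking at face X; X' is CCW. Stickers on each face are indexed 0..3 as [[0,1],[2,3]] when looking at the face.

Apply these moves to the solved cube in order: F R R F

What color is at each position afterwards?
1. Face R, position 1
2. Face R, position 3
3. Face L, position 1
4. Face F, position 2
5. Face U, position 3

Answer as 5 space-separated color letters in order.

After move 1 (F): F=GGGG U=WWOO R=WRWR D=RRYY L=OYOY
After move 2 (R): R=WWRR U=WGOG F=GRGY D=RBYB B=OBWB
After move 3 (R): R=RWRW U=WROY F=GBGB D=RWYO B=GBGB
After move 4 (F): F=GGBB U=WRYY R=OWYW D=RRYO L=OROW
Query 1: R[1] = W
Query 2: R[3] = W
Query 3: L[1] = R
Query 4: F[2] = B
Query 5: U[3] = Y

Answer: W W R B Y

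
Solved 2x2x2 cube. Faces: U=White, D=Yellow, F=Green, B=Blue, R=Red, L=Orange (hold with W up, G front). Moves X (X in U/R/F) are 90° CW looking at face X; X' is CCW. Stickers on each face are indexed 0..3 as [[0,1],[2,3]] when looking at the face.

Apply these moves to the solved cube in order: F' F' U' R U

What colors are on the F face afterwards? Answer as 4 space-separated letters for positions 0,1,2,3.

Answer: O G G Y

Derivation:
After move 1 (F'): F=GGGG U=WWRR R=YRYR D=OOYY L=OWOW
After move 2 (F'): F=GGGG U=WWYY R=OROR D=WWYY L=OROR
After move 3 (U'): U=WYWY F=ORGG R=GGOR B=ORBB L=BBOR
After move 4 (R): R=OGRG U=WRWG F=OWGY D=WBYO B=YRYB
After move 5 (U): U=WWGR F=OGGY R=YRRG B=BBYB L=OWOR
Query: F face = OGGY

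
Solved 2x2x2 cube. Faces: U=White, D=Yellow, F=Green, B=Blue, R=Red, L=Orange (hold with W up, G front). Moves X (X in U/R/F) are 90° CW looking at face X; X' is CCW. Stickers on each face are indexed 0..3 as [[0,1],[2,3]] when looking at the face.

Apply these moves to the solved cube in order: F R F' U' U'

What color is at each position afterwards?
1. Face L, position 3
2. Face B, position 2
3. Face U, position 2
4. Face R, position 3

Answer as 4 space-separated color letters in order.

Answer: O W G R

Derivation:
After move 1 (F): F=GGGG U=WWOO R=WRWR D=RRYY L=OYOY
After move 2 (R): R=WWRR U=WGOG F=GRGY D=RBYB B=OBWB
After move 3 (F'): F=RYGG U=WGWR R=BWRR D=YYYB L=OGOO
After move 4 (U'): U=GRWW F=OGGG R=RYRR B=BWWB L=OBOO
After move 5 (U'): U=RWGW F=OBGG R=OGRR B=RYWB L=BWOO
Query 1: L[3] = O
Query 2: B[2] = W
Query 3: U[2] = G
Query 4: R[3] = R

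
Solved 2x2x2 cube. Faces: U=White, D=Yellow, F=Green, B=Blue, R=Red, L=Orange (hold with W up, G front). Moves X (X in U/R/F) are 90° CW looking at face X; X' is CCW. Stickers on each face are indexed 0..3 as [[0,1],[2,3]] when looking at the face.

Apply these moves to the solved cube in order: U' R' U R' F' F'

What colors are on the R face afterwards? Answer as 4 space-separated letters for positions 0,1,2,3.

Answer: O R W G

Derivation:
After move 1 (U'): U=WWWW F=OOGG R=GGRR B=RRBB L=BBOO
After move 2 (R'): R=GRGR U=WBWR F=OWGW D=YOYG B=YRYB
After move 3 (U): U=WWRB F=GRGW R=YRGR B=BBYB L=OWOO
After move 4 (R'): R=RRYG U=WYRB F=GWGB D=YRYW B=GBOB
After move 5 (F'): F=WBGG U=WYRY R=RRYG D=WOYW L=OBOR
After move 6 (F'): F=BGWG U=WYRY R=ORWG D=BRYW L=OYOR
Query: R face = ORWG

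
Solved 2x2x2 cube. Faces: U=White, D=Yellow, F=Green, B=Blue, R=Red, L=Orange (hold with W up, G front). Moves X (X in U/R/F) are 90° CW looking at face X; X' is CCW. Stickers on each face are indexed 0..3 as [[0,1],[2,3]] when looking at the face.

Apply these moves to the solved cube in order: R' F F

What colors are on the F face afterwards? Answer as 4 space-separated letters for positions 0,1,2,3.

Answer: W G W G

Derivation:
After move 1 (R'): R=RRRR U=WBWB F=GWGW D=YGYG B=YBYB
After move 2 (F): F=GGWW U=WBOO R=WRBR D=RRYG L=OYOG
After move 3 (F): F=WGWG U=WBGY R=OROR D=BWYG L=OROR
Query: F face = WGWG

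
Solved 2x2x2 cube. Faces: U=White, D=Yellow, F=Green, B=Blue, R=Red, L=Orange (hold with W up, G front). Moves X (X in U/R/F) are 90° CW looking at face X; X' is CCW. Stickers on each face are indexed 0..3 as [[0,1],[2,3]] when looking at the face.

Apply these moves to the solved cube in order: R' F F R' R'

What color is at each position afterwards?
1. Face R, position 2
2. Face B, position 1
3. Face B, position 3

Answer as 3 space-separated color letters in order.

After move 1 (R'): R=RRRR U=WBWB F=GWGW D=YGYG B=YBYB
After move 2 (F): F=GGWW U=WBOO R=WRBR D=RRYG L=OYOG
After move 3 (F): F=WGWG U=WBGY R=OROR D=BWYG L=OROR
After move 4 (R'): R=RROO U=WYGY F=WBWY D=BGYG B=GBWB
After move 5 (R'): R=RORO U=WWGG F=WYWY D=BBYY B=GBGB
Query 1: R[2] = R
Query 2: B[1] = B
Query 3: B[3] = B

Answer: R B B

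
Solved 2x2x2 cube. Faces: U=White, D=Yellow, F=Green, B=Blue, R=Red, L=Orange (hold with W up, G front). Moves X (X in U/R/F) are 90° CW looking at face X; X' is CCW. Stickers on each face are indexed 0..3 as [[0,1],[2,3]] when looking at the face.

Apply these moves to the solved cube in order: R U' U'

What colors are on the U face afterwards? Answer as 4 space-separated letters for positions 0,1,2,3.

Answer: G W G W

Derivation:
After move 1 (R): R=RRRR U=WGWG F=GYGY D=YBYB B=WBWB
After move 2 (U'): U=GGWW F=OOGY R=GYRR B=RRWB L=WBOO
After move 3 (U'): U=GWGW F=WBGY R=OORR B=GYWB L=RROO
Query: U face = GWGW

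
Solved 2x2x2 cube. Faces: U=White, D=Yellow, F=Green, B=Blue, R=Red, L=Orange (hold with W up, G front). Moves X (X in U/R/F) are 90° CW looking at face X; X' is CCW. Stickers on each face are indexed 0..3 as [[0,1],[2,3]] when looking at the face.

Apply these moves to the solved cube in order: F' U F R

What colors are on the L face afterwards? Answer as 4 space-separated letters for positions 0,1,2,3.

Answer: G O O O

Derivation:
After move 1 (F'): F=GGGG U=WWRR R=YRYR D=OOYY L=OWOW
After move 2 (U): U=RWRW F=YRGG R=BBYR B=OWBB L=GGOW
After move 3 (F): F=GYGR U=RWWG R=RBWR D=YBYY L=GOOO
After move 4 (R): R=WRRB U=RYWR F=GBGY D=YBYO B=GWWB
Query: L face = GOOO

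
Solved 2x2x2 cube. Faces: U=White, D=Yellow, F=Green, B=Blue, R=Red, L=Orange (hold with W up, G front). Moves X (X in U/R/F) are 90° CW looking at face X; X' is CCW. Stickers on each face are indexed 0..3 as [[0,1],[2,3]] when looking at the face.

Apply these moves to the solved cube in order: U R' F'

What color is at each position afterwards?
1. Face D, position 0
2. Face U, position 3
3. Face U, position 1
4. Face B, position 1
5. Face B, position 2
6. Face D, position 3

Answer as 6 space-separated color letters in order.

Answer: G B B O Y G

Derivation:
After move 1 (U): U=WWWW F=RRGG R=BBRR B=OOBB L=GGOO
After move 2 (R'): R=BRBR U=WBWO F=RWGW D=YRYG B=YOYB
After move 3 (F'): F=WWRG U=WBBB R=RRYR D=GOYG L=GOOW
Query 1: D[0] = G
Query 2: U[3] = B
Query 3: U[1] = B
Query 4: B[1] = O
Query 5: B[2] = Y
Query 6: D[3] = G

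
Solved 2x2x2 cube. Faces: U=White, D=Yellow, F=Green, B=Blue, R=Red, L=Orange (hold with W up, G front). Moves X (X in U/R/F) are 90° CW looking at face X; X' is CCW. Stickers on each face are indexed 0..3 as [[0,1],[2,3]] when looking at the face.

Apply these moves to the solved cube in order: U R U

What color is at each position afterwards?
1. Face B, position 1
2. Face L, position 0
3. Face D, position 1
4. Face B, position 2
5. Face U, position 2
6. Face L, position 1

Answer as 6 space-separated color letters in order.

Answer: G R B W G Y

Derivation:
After move 1 (U): U=WWWW F=RRGG R=BBRR B=OOBB L=GGOO
After move 2 (R): R=RBRB U=WRWG F=RYGY D=YBYO B=WOWB
After move 3 (U): U=WWGR F=RBGY R=WORB B=GGWB L=RYOO
Query 1: B[1] = G
Query 2: L[0] = R
Query 3: D[1] = B
Query 4: B[2] = W
Query 5: U[2] = G
Query 6: L[1] = Y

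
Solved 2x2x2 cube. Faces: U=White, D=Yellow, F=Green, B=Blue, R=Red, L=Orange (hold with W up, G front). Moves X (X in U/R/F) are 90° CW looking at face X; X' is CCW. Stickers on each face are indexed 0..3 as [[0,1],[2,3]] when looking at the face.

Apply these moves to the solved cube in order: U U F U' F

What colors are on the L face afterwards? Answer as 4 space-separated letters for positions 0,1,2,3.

After move 1 (U): U=WWWW F=RRGG R=BBRR B=OOBB L=GGOO
After move 2 (U): U=WWWW F=BBGG R=OORR B=GGBB L=RROO
After move 3 (F): F=GBGB U=WWOR R=WOWR D=ROYY L=RYOY
After move 4 (U'): U=WRWO F=RYGB R=GBWR B=WOBB L=GGOY
After move 5 (F): F=GRBY U=WRYG R=WBOR D=WGYY L=GROO
Query: L face = GROO

Answer: G R O O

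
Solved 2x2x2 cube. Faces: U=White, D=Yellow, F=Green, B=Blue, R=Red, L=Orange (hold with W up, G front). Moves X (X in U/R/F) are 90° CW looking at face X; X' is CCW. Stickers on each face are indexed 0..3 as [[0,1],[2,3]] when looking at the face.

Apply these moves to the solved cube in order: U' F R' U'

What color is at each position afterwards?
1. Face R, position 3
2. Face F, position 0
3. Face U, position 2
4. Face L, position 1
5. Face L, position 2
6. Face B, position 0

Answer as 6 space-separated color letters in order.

After move 1 (U'): U=WWWW F=OOGG R=GGRR B=RRBB L=BBOO
After move 2 (F): F=GOGO U=WWOB R=WGWR D=RGYY L=BYOY
After move 3 (R'): R=GRWW U=WBOR F=GWGB D=ROYO B=YRGB
After move 4 (U'): U=BRWO F=BYGB R=GWWW B=GRGB L=YROY
Query 1: R[3] = W
Query 2: F[0] = B
Query 3: U[2] = W
Query 4: L[1] = R
Query 5: L[2] = O
Query 6: B[0] = G

Answer: W B W R O G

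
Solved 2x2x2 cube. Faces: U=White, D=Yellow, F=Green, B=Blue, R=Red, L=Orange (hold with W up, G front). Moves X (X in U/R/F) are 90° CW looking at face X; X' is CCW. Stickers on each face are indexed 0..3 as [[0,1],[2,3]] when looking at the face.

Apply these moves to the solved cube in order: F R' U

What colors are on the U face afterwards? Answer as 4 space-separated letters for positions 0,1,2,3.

After move 1 (F): F=GGGG U=WWOO R=WRWR D=RRYY L=OYOY
After move 2 (R'): R=RRWW U=WBOB F=GWGO D=RGYG B=YBRB
After move 3 (U): U=OWBB F=RRGO R=YBWW B=OYRB L=GWOY
Query: U face = OWBB

Answer: O W B B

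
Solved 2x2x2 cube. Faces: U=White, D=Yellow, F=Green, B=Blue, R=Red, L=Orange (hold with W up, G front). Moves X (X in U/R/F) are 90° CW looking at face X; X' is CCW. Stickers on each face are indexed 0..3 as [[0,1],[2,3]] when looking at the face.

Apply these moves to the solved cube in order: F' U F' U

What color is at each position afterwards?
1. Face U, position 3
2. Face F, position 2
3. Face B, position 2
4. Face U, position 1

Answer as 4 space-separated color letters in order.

After move 1 (F'): F=GGGG U=WWRR R=YRYR D=OOYY L=OWOW
After move 2 (U): U=RWRW F=YRGG R=BBYR B=OWBB L=GGOW
After move 3 (F'): F=RGYG U=RWBY R=OBOR D=GWYY L=GWOR
After move 4 (U): U=BRYW F=OBYG R=OWOR B=GWBB L=RGOR
Query 1: U[3] = W
Query 2: F[2] = Y
Query 3: B[2] = B
Query 4: U[1] = R

Answer: W Y B R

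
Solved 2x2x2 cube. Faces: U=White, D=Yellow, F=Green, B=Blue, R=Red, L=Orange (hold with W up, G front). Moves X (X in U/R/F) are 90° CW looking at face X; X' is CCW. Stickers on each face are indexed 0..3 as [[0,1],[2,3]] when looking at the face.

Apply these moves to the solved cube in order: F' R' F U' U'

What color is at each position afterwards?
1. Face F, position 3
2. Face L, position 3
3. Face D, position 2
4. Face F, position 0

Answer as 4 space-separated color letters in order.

After move 1 (F'): F=GGGG U=WWRR R=YRYR D=OOYY L=OWOW
After move 2 (R'): R=RRYY U=WBRB F=GWGR D=OGYG B=YBOB
After move 3 (F): F=GGRW U=WBWW R=RRBY D=YRYG L=OOOG
After move 4 (U'): U=BWWW F=OORW R=GGBY B=RROB L=YBOG
After move 5 (U'): U=WWBW F=YBRW R=OOBY B=GGOB L=RROG
Query 1: F[3] = W
Query 2: L[3] = G
Query 3: D[2] = Y
Query 4: F[0] = Y

Answer: W G Y Y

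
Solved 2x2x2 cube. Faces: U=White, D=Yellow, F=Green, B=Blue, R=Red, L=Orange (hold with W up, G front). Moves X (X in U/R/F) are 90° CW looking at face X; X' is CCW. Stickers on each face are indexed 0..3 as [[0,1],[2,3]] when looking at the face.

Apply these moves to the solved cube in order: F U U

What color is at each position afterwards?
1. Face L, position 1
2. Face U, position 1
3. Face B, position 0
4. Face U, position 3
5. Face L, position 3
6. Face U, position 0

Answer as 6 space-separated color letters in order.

Answer: R O G W Y O

Derivation:
After move 1 (F): F=GGGG U=WWOO R=WRWR D=RRYY L=OYOY
After move 2 (U): U=OWOW F=WRGG R=BBWR B=OYBB L=GGOY
After move 3 (U): U=OOWW F=BBGG R=OYWR B=GGBB L=WROY
Query 1: L[1] = R
Query 2: U[1] = O
Query 3: B[0] = G
Query 4: U[3] = W
Query 5: L[3] = Y
Query 6: U[0] = O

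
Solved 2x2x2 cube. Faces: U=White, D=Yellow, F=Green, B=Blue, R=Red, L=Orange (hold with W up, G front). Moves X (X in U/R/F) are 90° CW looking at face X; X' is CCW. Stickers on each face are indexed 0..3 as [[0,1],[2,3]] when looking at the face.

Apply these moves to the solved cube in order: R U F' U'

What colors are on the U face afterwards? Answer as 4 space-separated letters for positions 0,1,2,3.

After move 1 (R): R=RRRR U=WGWG F=GYGY D=YBYB B=WBWB
After move 2 (U): U=WWGG F=RRGY R=WBRR B=OOWB L=GYOO
After move 3 (F'): F=RYRG U=WWWR R=BBYR D=YOYB L=GGOG
After move 4 (U'): U=WRWW F=GGRG R=RYYR B=BBWB L=OOOG
Query: U face = WRWW

Answer: W R W W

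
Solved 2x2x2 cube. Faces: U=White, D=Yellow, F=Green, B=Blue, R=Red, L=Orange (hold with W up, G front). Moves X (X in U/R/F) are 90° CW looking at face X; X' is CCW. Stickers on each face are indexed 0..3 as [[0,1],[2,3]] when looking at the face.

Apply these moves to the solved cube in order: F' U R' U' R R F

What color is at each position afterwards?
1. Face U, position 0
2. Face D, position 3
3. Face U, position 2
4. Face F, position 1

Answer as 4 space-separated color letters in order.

After move 1 (F'): F=GGGG U=WWRR R=YRYR D=OOYY L=OWOW
After move 2 (U): U=RWRW F=YRGG R=BBYR B=OWBB L=GGOW
After move 3 (R'): R=BRBY U=RBRO F=YWGW D=ORYG B=YWOB
After move 4 (U'): U=BORR F=GGGW R=YWBY B=BROB L=YWOW
After move 5 (R): R=BYYW U=BGRW F=GRGG D=OOYB B=RROB
After move 6 (R): R=YBWY U=BRRG F=GOGB D=OOYR B=WRGB
After move 7 (F): F=GGBO U=BRWW R=RBGY D=WYYR L=YOOO
Query 1: U[0] = B
Query 2: D[3] = R
Query 3: U[2] = W
Query 4: F[1] = G

Answer: B R W G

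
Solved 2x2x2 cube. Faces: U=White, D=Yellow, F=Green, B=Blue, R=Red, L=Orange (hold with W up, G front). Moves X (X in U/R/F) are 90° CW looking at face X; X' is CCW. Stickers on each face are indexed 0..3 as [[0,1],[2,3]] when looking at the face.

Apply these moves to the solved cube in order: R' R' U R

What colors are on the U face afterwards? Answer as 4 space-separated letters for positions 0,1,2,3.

Answer: W R Y B

Derivation:
After move 1 (R'): R=RRRR U=WBWB F=GWGW D=YGYG B=YBYB
After move 2 (R'): R=RRRR U=WYWY F=GBGB D=YWYW B=GBGB
After move 3 (U): U=WWYY F=RRGB R=GBRR B=OOGB L=GBOO
After move 4 (R): R=RGRB U=WRYB F=RWGW D=YGYO B=YOWB
Query: U face = WRYB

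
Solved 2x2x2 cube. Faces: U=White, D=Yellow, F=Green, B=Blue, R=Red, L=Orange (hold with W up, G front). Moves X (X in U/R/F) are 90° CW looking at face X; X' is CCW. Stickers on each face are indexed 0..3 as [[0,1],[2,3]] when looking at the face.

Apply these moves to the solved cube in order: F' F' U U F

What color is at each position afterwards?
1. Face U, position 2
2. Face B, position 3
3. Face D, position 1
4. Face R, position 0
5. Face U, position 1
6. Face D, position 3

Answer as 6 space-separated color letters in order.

After move 1 (F'): F=GGGG U=WWRR R=YRYR D=OOYY L=OWOW
After move 2 (F'): F=GGGG U=WWYY R=OROR D=WWYY L=OROR
After move 3 (U): U=YWYW F=ORGG R=BBOR B=ORBB L=GGOR
After move 4 (U): U=YYWW F=BBGG R=OROR B=GGBB L=OROR
After move 5 (F): F=GBGB U=YYRR R=WRWR D=OOYY L=OWOW
Query 1: U[2] = R
Query 2: B[3] = B
Query 3: D[1] = O
Query 4: R[0] = W
Query 5: U[1] = Y
Query 6: D[3] = Y

Answer: R B O W Y Y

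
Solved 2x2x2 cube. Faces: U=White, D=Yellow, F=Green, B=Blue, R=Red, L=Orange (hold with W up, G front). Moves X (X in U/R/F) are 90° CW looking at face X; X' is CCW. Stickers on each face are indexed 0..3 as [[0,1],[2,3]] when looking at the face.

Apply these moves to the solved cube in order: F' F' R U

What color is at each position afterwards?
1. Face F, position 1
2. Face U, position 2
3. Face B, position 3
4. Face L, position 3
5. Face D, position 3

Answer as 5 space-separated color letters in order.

Answer: O G B R B

Derivation:
After move 1 (F'): F=GGGG U=WWRR R=YRYR D=OOYY L=OWOW
After move 2 (F'): F=GGGG U=WWYY R=OROR D=WWYY L=OROR
After move 3 (R): R=OORR U=WGYG F=GWGY D=WBYB B=YBWB
After move 4 (U): U=YWGG F=OOGY R=YBRR B=ORWB L=GWOR
Query 1: F[1] = O
Query 2: U[2] = G
Query 3: B[3] = B
Query 4: L[3] = R
Query 5: D[3] = B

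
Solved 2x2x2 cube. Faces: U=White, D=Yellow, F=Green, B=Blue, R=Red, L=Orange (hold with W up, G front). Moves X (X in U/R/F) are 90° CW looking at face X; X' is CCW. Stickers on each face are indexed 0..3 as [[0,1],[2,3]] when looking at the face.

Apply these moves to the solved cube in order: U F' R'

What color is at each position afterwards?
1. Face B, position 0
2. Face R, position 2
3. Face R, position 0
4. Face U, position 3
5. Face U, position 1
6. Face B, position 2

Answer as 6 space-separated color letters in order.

Answer: Y Y B O B O

Derivation:
After move 1 (U): U=WWWW F=RRGG R=BBRR B=OOBB L=GGOO
After move 2 (F'): F=RGRG U=WWBR R=YBYR D=GOYY L=GWOW
After move 3 (R'): R=BRYY U=WBBO F=RWRR D=GGYG B=YOOB
Query 1: B[0] = Y
Query 2: R[2] = Y
Query 3: R[0] = B
Query 4: U[3] = O
Query 5: U[1] = B
Query 6: B[2] = O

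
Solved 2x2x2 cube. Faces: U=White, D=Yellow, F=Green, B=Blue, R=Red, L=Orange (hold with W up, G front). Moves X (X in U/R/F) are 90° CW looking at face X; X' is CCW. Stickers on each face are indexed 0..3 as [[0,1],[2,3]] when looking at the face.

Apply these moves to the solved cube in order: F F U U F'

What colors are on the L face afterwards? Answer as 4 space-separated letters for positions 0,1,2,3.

After move 1 (F): F=GGGG U=WWOO R=WRWR D=RRYY L=OYOY
After move 2 (F): F=GGGG U=WWYY R=OROR D=WWYY L=OROR
After move 3 (U): U=YWYW F=ORGG R=BBOR B=ORBB L=GGOR
After move 4 (U): U=YYWW F=BBGG R=OROR B=GGBB L=OROR
After move 5 (F'): F=BGBG U=YYOO R=WRWR D=RRYY L=OWOW
Query: L face = OWOW

Answer: O W O W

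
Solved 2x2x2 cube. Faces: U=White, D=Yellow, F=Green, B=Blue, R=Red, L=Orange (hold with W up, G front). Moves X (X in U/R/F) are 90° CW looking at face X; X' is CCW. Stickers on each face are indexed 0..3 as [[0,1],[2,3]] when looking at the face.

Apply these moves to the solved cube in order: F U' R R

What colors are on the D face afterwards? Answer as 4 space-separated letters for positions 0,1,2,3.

Answer: R O Y O

Derivation:
After move 1 (F): F=GGGG U=WWOO R=WRWR D=RRYY L=OYOY
After move 2 (U'): U=WOWO F=OYGG R=GGWR B=WRBB L=BBOY
After move 3 (R): R=WGRG U=WYWG F=ORGY D=RBYW B=OROB
After move 4 (R): R=RWGG U=WRWY F=OBGW D=ROYO B=GRYB
Query: D face = ROYO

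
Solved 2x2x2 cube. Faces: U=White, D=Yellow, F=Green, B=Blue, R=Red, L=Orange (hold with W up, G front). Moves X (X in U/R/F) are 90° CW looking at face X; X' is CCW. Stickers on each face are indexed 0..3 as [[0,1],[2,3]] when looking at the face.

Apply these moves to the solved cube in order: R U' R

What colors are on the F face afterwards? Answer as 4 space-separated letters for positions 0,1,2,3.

Answer: O B G B

Derivation:
After move 1 (R): R=RRRR U=WGWG F=GYGY D=YBYB B=WBWB
After move 2 (U'): U=GGWW F=OOGY R=GYRR B=RRWB L=WBOO
After move 3 (R): R=RGRY U=GOWY F=OBGB D=YWYR B=WRGB
Query: F face = OBGB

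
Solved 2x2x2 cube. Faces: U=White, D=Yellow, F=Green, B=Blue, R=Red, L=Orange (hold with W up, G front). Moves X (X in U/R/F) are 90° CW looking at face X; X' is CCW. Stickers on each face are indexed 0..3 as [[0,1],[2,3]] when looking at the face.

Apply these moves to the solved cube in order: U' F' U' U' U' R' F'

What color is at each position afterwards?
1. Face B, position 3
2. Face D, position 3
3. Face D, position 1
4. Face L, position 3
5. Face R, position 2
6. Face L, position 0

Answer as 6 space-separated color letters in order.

After move 1 (U'): U=WWWW F=OOGG R=GGRR B=RRBB L=BBOO
After move 2 (F'): F=OGOG U=WWGR R=YGYR D=BOYY L=BWOW
After move 3 (U'): U=WRWG F=BWOG R=OGYR B=YGBB L=RROW
After move 4 (U'): U=RGWW F=RROG R=BWYR B=OGBB L=YGOW
After move 5 (U'): U=GWRW F=YGOG R=RRYR B=BWBB L=OGOW
After move 6 (R'): R=RRRY U=GBRB F=YWOW D=BGYG B=YWOB
After move 7 (F'): F=WWYO U=GBRR R=GRBY D=GWYG L=OBOR
Query 1: B[3] = B
Query 2: D[3] = G
Query 3: D[1] = W
Query 4: L[3] = R
Query 5: R[2] = B
Query 6: L[0] = O

Answer: B G W R B O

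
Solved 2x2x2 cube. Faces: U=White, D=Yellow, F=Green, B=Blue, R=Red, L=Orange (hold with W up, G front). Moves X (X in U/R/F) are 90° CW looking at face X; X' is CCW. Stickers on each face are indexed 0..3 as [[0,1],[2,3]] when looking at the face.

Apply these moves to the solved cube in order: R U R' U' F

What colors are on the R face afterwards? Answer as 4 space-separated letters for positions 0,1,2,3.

After move 1 (R): R=RRRR U=WGWG F=GYGY D=YBYB B=WBWB
After move 2 (U): U=WWGG F=RRGY R=WBRR B=OOWB L=GYOO
After move 3 (R'): R=BRWR U=WWGO F=RWGG D=YRYY B=BOBB
After move 4 (U'): U=WOWG F=GYGG R=RWWR B=BRBB L=BOOO
After move 5 (F): F=GGGY U=WOOO R=WWGR D=WRYY L=BYOR
Query: R face = WWGR

Answer: W W G R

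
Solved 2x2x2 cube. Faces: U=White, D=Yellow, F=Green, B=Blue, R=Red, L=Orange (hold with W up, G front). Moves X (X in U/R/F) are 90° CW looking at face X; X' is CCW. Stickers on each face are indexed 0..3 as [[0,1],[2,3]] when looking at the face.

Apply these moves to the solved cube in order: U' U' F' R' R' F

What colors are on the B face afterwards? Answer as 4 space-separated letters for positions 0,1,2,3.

After move 1 (U'): U=WWWW F=OOGG R=GGRR B=RRBB L=BBOO
After move 2 (U'): U=WWWW F=BBGG R=OORR B=GGBB L=RROO
After move 3 (F'): F=BGBG U=WWOR R=YOYR D=ROYY L=RWOW
After move 4 (R'): R=ORYY U=WBOG F=BWBR D=RGYG B=YGOB
After move 5 (R'): R=RYOY U=WOOY F=BBBG D=RWYR B=GGGB
After move 6 (F): F=BBGB U=WOWW R=OYYY D=ORYR L=RROW
Query: B face = GGGB

Answer: G G G B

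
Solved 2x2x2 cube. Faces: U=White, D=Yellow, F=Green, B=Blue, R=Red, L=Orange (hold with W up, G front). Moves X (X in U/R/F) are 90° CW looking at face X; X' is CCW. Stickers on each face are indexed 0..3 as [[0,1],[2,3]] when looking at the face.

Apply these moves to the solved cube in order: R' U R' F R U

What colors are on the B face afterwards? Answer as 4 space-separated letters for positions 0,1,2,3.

After move 1 (R'): R=RRRR U=WBWB F=GWGW D=YGYG B=YBYB
After move 2 (U): U=WWBB F=RRGW R=YBRR B=OOYB L=GWOO
After move 3 (R'): R=BRYR U=WYBO F=RWGB D=YRYW B=GOGB
After move 4 (F): F=GRBW U=WYOW R=BROR D=YBYW L=GYOR
After move 5 (R): R=OBRR U=WROW F=GBBW D=YGYG B=WOYB
After move 6 (U): U=OWWR F=OBBW R=WORR B=GYYB L=GBOR
Query: B face = GYYB

Answer: G Y Y B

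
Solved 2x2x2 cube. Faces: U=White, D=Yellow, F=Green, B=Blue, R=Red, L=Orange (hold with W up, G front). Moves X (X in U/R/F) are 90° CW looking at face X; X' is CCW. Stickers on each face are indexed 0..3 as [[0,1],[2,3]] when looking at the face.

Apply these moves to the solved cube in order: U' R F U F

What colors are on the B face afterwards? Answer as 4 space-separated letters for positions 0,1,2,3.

Answer: B Y W B

Derivation:
After move 1 (U'): U=WWWW F=OOGG R=GGRR B=RRBB L=BBOO
After move 2 (R): R=RGRG U=WOWG F=OYGY D=YBYR B=WRWB
After move 3 (F): F=GOYY U=WOOB R=WGGG D=RRYR L=BYOB
After move 4 (U): U=OWBO F=WGYY R=WRGG B=BYWB L=GOOB
After move 5 (F): F=YWYG U=OWBO R=BROG D=GWYR L=GROR
Query: B face = BYWB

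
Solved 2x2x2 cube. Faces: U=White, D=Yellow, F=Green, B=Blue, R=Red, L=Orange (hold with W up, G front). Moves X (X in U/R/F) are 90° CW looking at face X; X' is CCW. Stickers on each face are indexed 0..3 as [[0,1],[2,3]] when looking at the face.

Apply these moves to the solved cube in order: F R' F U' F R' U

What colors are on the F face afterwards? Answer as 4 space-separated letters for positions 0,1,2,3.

After move 1 (F): F=GGGG U=WWOO R=WRWR D=RRYY L=OYOY
After move 2 (R'): R=RRWW U=WBOB F=GWGO D=RGYG B=YBRB
After move 3 (F): F=GGOW U=WBYY R=ORBW D=WRYG L=OROG
After move 4 (U'): U=BYWY F=OROW R=GGBW B=ORRB L=YBOG
After move 5 (F): F=OOWR U=BYGB R=WGYW D=BGYG L=YWOR
After move 6 (R'): R=GWWY U=BRGO F=OYWB D=BOYR B=GRGB
After move 7 (U): U=GBOR F=GWWB R=GRWY B=YWGB L=OYOR
Query: F face = GWWB

Answer: G W W B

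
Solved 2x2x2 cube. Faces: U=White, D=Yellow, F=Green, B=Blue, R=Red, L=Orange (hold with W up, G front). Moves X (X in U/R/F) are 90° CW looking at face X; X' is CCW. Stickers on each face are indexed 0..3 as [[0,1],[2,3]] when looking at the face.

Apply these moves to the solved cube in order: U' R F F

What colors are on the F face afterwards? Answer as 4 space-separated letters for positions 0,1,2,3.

Answer: Y G Y O

Derivation:
After move 1 (U'): U=WWWW F=OOGG R=GGRR B=RRBB L=BBOO
After move 2 (R): R=RGRG U=WOWG F=OYGY D=YBYR B=WRWB
After move 3 (F): F=GOYY U=WOOB R=WGGG D=RRYR L=BYOB
After move 4 (F): F=YGYO U=WOBY R=OGBG D=GWYR L=BROR
Query: F face = YGYO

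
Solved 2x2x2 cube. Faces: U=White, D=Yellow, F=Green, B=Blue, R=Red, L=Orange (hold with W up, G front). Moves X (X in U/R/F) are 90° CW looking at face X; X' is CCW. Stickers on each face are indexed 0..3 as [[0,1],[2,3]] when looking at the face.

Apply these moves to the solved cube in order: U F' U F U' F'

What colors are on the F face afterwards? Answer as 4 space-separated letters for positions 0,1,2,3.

Answer: G B R G

Derivation:
After move 1 (U): U=WWWW F=RRGG R=BBRR B=OOBB L=GGOO
After move 2 (F'): F=RGRG U=WWBR R=YBYR D=GOYY L=GWOW
After move 3 (U): U=BWRW F=YBRG R=OOYR B=GWBB L=RGOW
After move 4 (F): F=RYGB U=BWWG R=ROWR D=YOYY L=RGOO
After move 5 (U'): U=WGBW F=RGGB R=RYWR B=ROBB L=GWOO
After move 6 (F'): F=GBRG U=WGRW R=OYYR D=WOYY L=GWOB
Query: F face = GBRG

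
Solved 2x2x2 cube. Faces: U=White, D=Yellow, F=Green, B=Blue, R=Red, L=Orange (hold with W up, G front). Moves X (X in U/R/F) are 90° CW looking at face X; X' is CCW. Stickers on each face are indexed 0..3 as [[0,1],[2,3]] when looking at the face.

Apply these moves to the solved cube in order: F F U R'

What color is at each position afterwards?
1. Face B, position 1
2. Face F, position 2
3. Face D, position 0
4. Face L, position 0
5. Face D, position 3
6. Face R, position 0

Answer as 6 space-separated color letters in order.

After move 1 (F): F=GGGG U=WWOO R=WRWR D=RRYY L=OYOY
After move 2 (F): F=GGGG U=WWYY R=OROR D=WWYY L=OROR
After move 3 (U): U=YWYW F=ORGG R=BBOR B=ORBB L=GGOR
After move 4 (R'): R=BRBO U=YBYO F=OWGW D=WRYG B=YRWB
Query 1: B[1] = R
Query 2: F[2] = G
Query 3: D[0] = W
Query 4: L[0] = G
Query 5: D[3] = G
Query 6: R[0] = B

Answer: R G W G G B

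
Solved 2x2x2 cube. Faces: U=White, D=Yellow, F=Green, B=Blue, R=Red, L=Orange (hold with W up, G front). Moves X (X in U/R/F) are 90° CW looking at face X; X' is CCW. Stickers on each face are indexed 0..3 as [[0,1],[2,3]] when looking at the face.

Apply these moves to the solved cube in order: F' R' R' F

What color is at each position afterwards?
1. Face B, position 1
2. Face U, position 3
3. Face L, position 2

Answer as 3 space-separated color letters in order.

Answer: B W O

Derivation:
After move 1 (F'): F=GGGG U=WWRR R=YRYR D=OOYY L=OWOW
After move 2 (R'): R=RRYY U=WBRB F=GWGR D=OGYG B=YBOB
After move 3 (R'): R=RYRY U=WORY F=GBGB D=OWYR B=GBGB
After move 4 (F): F=GGBB U=WOWW R=RYYY D=RRYR L=OOOW
Query 1: B[1] = B
Query 2: U[3] = W
Query 3: L[2] = O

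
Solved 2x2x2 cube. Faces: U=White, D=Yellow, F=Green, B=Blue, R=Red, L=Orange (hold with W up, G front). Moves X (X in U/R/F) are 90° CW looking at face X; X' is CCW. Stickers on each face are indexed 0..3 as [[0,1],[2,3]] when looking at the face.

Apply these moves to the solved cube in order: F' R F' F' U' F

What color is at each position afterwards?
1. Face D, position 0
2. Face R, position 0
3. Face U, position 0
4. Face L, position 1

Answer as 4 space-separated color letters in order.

After move 1 (F'): F=GGGG U=WWRR R=YRYR D=OOYY L=OWOW
After move 2 (R): R=YYRR U=WGRG F=GOGY D=OBYB B=RBWB
After move 3 (F'): F=OYGG U=WGYR R=BYOR D=WWYB L=OGOR
After move 4 (F'): F=YGOG U=WGBO R=WYWR D=GRYB L=OROY
After move 5 (U'): U=GOWB F=OROG R=YGWR B=WYWB L=RBOY
After move 6 (F): F=OOGR U=GOYB R=WGBR D=WYYB L=RGOR
Query 1: D[0] = W
Query 2: R[0] = W
Query 3: U[0] = G
Query 4: L[1] = G

Answer: W W G G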